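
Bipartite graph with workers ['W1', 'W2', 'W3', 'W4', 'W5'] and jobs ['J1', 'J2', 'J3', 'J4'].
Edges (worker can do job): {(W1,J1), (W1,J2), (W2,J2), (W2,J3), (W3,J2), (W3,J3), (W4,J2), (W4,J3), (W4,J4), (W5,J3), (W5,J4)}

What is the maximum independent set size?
Maximum independent set = 5

By König's theorem:
- Min vertex cover = Max matching = 4
- Max independent set = Total vertices - Min vertex cover
- Max independent set = 9 - 4 = 5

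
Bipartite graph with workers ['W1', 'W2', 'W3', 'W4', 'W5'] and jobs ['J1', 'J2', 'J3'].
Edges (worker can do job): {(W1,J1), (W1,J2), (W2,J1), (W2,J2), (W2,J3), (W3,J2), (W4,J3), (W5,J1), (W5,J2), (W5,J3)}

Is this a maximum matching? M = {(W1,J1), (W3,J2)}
No, size 2 is not maximum

Proposed matching has size 2.
Maximum matching size for this graph: 3.

This is NOT maximum - can be improved to size 3.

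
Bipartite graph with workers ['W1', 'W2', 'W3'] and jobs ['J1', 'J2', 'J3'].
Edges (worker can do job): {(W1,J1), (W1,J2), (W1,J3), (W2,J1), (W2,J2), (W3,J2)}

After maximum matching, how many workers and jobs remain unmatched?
Unmatched: 0 workers, 0 jobs

Maximum matching size: 3
Workers: 3 total, 3 matched, 0 unmatched
Jobs: 3 total, 3 matched, 0 unmatched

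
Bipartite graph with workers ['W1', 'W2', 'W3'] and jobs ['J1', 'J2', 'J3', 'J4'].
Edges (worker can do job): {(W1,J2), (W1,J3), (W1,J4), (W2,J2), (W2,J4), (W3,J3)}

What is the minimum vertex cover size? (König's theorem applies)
Minimum vertex cover size = 3

By König's theorem: in bipartite graphs,
min vertex cover = max matching = 3

Maximum matching has size 3, so minimum vertex cover also has size 3.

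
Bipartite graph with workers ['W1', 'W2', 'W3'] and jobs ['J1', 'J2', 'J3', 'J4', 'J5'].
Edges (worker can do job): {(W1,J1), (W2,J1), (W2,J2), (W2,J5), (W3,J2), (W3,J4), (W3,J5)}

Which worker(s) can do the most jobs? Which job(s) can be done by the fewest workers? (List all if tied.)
Most versatile: W2, W3 (3 jobs); Least covered: J3 (0 workers)

Worker degrees (jobs they can do): W1:1, W2:3, W3:3
Job degrees (workers who can do it): J1:2, J2:2, J3:0, J4:1, J5:2

Maximum worker degree is 3, achieved by: W2, W3
Minimum job degree is 0, achieved by: J3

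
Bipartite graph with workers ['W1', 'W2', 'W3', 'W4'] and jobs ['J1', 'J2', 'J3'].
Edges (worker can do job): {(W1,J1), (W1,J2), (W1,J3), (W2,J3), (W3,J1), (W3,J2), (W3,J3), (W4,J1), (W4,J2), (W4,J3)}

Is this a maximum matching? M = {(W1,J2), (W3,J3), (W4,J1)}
Yes, size 3 is maximum

Proposed matching has size 3.
Maximum matching size for this graph: 3.

This is a maximum matching.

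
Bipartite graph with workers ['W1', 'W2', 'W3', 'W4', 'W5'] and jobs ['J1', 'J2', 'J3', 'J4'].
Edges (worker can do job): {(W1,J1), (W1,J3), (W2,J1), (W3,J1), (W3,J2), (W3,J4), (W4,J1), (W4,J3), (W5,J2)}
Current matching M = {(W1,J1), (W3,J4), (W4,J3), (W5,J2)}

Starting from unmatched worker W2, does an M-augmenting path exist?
No augmenting path from W2

Alternating search from W2 reaches jobs: {J1, J3}.
Every reachable job is already matched in M, and following those matched edges back to workers exposes no further unvisited jobs.
No M-augmenting path from W2 exists.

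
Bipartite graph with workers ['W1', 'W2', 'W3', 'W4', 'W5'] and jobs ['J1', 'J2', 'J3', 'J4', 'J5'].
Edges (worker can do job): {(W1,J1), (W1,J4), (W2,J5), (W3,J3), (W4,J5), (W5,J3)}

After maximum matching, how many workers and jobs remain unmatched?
Unmatched: 2 workers, 2 jobs

Maximum matching size: 3
Workers: 5 total, 3 matched, 2 unmatched
Jobs: 5 total, 3 matched, 2 unmatched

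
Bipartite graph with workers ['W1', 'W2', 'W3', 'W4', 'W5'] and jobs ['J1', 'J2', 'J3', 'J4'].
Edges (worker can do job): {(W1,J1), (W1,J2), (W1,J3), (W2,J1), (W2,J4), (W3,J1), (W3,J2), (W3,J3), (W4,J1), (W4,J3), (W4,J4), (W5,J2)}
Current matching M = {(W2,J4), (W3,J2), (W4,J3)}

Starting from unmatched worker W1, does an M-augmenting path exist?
Yes: W1 → J2 → W3 → J1

An M-augmenting path alternates non-matching / matching edges, starting and ending at unmatched vertices.
Path: W1 → J2 → W3 → J1
(J1 is unmatched in M, so the path is augmenting.)
Flipping edges along this path would increase |M| from 3 to 4.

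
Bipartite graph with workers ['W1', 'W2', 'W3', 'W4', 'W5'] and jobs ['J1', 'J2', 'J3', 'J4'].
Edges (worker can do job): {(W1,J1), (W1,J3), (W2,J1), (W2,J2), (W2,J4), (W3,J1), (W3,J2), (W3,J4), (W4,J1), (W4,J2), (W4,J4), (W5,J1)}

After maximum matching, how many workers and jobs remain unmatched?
Unmatched: 1 workers, 0 jobs

Maximum matching size: 4
Workers: 5 total, 4 matched, 1 unmatched
Jobs: 4 total, 4 matched, 0 unmatched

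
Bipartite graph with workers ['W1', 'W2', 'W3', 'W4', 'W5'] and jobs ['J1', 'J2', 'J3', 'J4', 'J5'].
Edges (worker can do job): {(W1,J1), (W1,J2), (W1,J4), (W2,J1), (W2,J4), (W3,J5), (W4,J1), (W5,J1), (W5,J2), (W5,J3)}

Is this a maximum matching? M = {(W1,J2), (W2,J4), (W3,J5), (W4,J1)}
No, size 4 is not maximum

Proposed matching has size 4.
Maximum matching size for this graph: 5.

This is NOT maximum - can be improved to size 5.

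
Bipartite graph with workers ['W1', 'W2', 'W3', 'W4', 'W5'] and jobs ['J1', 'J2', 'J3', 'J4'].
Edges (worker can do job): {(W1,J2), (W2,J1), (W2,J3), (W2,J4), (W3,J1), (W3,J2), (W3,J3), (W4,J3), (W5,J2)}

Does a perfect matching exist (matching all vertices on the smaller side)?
Yes, perfect matching exists (size 4)

Perfect matching: {(W2,J4), (W3,J1), (W4,J3), (W5,J2)}
All 4 vertices on the smaller side are matched.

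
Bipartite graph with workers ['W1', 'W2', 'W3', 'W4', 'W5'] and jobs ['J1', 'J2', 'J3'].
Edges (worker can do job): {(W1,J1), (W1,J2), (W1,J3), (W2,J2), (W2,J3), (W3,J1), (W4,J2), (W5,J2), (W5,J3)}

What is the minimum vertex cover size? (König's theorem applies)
Minimum vertex cover size = 3

By König's theorem: in bipartite graphs,
min vertex cover = max matching = 3

Maximum matching has size 3, so minimum vertex cover also has size 3.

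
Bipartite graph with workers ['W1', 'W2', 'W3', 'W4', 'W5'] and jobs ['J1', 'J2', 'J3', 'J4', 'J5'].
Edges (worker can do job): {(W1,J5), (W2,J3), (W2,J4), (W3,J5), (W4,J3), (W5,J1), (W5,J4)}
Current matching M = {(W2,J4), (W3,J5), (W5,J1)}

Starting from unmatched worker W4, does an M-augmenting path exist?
Yes: W4 → J3

An M-augmenting path alternates non-matching / matching edges, starting and ending at unmatched vertices.
Path: W4 → J3
(J3 is unmatched in M, so the path is augmenting.)
Flipping edges along this path would increase |M| from 3 to 4.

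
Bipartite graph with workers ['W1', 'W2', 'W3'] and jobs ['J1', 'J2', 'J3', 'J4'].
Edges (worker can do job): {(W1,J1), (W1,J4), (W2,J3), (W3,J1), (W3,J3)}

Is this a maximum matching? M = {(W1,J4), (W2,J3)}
No, size 2 is not maximum

Proposed matching has size 2.
Maximum matching size for this graph: 3.

This is NOT maximum - can be improved to size 3.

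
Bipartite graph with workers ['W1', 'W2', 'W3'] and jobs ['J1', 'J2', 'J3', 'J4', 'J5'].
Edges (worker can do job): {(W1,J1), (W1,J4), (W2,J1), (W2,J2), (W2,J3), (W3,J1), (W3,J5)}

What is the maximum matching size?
Maximum matching size = 3

Maximum matching: {(W1,J4), (W2,J2), (W3,J1)}
Size: 3

This assigns 3 workers to 3 distinct jobs.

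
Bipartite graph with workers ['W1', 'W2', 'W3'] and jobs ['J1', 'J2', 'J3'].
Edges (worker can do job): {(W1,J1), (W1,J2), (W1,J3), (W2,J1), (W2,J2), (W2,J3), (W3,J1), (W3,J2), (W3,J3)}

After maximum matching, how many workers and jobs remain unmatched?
Unmatched: 0 workers, 0 jobs

Maximum matching size: 3
Workers: 3 total, 3 matched, 0 unmatched
Jobs: 3 total, 3 matched, 0 unmatched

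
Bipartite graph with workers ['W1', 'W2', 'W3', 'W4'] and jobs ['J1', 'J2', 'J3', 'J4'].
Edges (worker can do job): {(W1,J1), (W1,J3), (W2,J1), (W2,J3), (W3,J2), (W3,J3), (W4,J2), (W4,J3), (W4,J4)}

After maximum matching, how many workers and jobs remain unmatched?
Unmatched: 0 workers, 0 jobs

Maximum matching size: 4
Workers: 4 total, 4 matched, 0 unmatched
Jobs: 4 total, 4 matched, 0 unmatched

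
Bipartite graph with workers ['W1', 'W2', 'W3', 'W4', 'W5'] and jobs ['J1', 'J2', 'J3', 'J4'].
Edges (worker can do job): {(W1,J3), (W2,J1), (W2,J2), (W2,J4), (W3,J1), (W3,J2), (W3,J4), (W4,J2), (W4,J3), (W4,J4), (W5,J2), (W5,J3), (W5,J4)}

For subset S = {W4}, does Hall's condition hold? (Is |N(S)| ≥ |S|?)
Yes: |N(S)| = 3, |S| = 1

Subset S = {W4}
Neighbors N(S) = {J2, J3, J4}

|N(S)| = 3, |S| = 1
Hall's condition: |N(S)| ≥ |S| is satisfied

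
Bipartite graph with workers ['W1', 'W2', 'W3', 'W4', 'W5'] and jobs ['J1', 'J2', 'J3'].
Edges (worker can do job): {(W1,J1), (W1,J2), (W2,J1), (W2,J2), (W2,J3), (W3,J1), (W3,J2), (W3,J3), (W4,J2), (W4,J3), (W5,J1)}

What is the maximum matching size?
Maximum matching size = 3

Maximum matching: {(W1,J2), (W3,J1), (W4,J3)}
Size: 3

This assigns 3 workers to 3 distinct jobs.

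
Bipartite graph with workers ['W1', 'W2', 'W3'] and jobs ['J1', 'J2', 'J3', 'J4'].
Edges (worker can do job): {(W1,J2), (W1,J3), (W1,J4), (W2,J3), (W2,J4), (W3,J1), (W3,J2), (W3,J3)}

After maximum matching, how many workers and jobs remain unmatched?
Unmatched: 0 workers, 1 jobs

Maximum matching size: 3
Workers: 3 total, 3 matched, 0 unmatched
Jobs: 4 total, 3 matched, 1 unmatched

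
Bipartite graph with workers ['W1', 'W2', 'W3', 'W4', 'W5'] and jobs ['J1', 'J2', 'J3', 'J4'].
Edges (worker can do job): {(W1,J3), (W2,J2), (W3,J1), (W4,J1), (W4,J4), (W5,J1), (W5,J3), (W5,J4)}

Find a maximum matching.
Matching: {(W2,J2), (W3,J1), (W4,J4), (W5,J3)}

Maximum matching (size 4):
  W2 → J2
  W3 → J1
  W4 → J4
  W5 → J3

Each worker is assigned to at most one job, and each job to at most one worker.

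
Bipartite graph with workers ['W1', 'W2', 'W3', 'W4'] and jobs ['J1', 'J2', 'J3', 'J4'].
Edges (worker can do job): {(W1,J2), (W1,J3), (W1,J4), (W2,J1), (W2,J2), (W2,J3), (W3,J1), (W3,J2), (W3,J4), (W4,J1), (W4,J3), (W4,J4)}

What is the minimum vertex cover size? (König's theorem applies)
Minimum vertex cover size = 4

By König's theorem: in bipartite graphs,
min vertex cover = max matching = 4

Maximum matching has size 4, so minimum vertex cover also has size 4.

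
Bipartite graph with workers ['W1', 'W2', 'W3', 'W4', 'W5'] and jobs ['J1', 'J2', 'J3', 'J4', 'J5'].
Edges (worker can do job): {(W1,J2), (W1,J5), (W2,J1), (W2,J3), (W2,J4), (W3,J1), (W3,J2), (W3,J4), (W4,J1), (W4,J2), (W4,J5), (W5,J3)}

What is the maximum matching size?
Maximum matching size = 5

Maximum matching: {(W1,J5), (W2,J4), (W3,J1), (W4,J2), (W5,J3)}
Size: 5

This assigns 5 workers to 5 distinct jobs.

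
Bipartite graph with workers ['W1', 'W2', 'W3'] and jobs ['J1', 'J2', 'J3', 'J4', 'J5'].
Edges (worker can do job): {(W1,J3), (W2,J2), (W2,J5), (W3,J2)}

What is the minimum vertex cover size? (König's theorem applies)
Minimum vertex cover size = 3

By König's theorem: in bipartite graphs,
min vertex cover = max matching = 3

Maximum matching has size 3, so minimum vertex cover also has size 3.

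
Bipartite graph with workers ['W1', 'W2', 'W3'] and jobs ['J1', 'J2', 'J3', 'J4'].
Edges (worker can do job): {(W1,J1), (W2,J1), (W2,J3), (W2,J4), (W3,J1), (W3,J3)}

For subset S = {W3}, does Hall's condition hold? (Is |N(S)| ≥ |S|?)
Yes: |N(S)| = 2, |S| = 1

Subset S = {W3}
Neighbors N(S) = {J1, J3}

|N(S)| = 2, |S| = 1
Hall's condition: |N(S)| ≥ |S| is satisfied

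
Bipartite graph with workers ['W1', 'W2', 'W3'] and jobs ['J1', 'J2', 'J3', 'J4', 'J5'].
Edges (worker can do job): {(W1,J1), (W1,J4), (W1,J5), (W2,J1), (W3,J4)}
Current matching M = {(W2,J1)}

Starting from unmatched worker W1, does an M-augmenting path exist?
Yes: W1 → J4

An M-augmenting path alternates non-matching / matching edges, starting and ending at unmatched vertices.
Path: W1 → J4
(J4 is unmatched in M, so the path is augmenting.)
Flipping edges along this path would increase |M| from 1 to 2.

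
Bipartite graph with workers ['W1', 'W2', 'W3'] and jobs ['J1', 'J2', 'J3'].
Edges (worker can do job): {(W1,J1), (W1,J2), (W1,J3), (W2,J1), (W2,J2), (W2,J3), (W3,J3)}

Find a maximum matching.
Matching: {(W1,J2), (W2,J1), (W3,J3)}

Maximum matching (size 3):
  W1 → J2
  W2 → J1
  W3 → J3

Each worker is assigned to at most one job, and each job to at most one worker.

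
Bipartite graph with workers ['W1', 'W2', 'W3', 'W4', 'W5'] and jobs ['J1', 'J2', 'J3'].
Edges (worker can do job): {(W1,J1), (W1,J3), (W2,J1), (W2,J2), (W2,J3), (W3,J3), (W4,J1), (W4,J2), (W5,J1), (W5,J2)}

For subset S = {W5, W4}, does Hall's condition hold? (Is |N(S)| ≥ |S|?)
Yes: |N(S)| = 2, |S| = 2

Subset S = {W5, W4}
Neighbors N(S) = {J1, J2}

|N(S)| = 2, |S| = 2
Hall's condition: |N(S)| ≥ |S| is satisfied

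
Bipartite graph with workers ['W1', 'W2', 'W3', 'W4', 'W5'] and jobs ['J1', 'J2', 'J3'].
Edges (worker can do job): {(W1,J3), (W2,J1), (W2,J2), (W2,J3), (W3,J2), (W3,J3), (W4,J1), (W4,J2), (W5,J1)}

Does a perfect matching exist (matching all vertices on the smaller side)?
Yes, perfect matching exists (size 3)

Perfect matching: {(W1,J3), (W3,J2), (W5,J1)}
All 3 vertices on the smaller side are matched.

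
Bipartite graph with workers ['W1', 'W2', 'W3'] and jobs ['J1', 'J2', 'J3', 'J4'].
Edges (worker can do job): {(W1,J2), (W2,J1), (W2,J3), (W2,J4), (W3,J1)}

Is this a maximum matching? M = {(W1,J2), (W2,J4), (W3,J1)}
Yes, size 3 is maximum

Proposed matching has size 3.
Maximum matching size for this graph: 3.

This is a maximum matching.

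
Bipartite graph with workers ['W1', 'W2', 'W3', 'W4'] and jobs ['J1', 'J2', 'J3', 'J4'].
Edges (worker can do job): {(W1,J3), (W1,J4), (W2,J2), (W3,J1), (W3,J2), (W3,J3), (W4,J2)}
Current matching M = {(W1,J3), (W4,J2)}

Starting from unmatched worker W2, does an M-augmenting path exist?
No augmenting path from W2

Alternating search from W2 reaches jobs: {J2}.
Every reachable job is already matched in M, and following those matched edges back to workers exposes no further unvisited jobs.
No M-augmenting path from W2 exists.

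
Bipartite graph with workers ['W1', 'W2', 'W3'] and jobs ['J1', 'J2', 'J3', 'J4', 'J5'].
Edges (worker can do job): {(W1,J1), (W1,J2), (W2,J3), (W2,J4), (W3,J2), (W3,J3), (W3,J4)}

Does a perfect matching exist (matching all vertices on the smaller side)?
Yes, perfect matching exists (size 3)

Perfect matching: {(W1,J1), (W2,J4), (W3,J3)}
All 3 vertices on the smaller side are matched.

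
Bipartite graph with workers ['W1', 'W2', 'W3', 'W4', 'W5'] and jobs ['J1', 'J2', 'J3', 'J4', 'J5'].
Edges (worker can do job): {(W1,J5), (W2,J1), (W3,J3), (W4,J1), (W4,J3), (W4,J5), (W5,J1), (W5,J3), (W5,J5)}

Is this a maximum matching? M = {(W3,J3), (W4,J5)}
No, size 2 is not maximum

Proposed matching has size 2.
Maximum matching size for this graph: 3.

This is NOT maximum - can be improved to size 3.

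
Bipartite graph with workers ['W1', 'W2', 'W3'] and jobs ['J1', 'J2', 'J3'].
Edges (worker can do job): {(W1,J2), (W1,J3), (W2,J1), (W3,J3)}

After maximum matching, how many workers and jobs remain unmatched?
Unmatched: 0 workers, 0 jobs

Maximum matching size: 3
Workers: 3 total, 3 matched, 0 unmatched
Jobs: 3 total, 3 matched, 0 unmatched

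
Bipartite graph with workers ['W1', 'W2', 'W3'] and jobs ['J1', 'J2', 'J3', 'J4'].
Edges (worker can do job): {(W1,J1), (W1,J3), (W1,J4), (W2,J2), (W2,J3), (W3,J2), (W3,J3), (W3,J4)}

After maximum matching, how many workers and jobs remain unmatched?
Unmatched: 0 workers, 1 jobs

Maximum matching size: 3
Workers: 3 total, 3 matched, 0 unmatched
Jobs: 4 total, 3 matched, 1 unmatched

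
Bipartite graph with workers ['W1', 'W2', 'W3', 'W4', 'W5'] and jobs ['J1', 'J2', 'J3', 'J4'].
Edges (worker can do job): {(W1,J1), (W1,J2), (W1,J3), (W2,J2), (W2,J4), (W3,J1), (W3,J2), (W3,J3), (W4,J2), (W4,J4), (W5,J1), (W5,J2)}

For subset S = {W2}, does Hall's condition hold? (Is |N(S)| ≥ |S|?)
Yes: |N(S)| = 2, |S| = 1

Subset S = {W2}
Neighbors N(S) = {J2, J4}

|N(S)| = 2, |S| = 1
Hall's condition: |N(S)| ≥ |S| is satisfied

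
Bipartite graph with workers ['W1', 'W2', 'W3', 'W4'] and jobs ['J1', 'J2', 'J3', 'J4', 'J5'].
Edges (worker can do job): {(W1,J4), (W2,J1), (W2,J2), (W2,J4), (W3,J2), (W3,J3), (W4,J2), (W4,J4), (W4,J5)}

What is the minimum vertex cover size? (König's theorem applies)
Minimum vertex cover size = 4

By König's theorem: in bipartite graphs,
min vertex cover = max matching = 4

Maximum matching has size 4, so minimum vertex cover also has size 4.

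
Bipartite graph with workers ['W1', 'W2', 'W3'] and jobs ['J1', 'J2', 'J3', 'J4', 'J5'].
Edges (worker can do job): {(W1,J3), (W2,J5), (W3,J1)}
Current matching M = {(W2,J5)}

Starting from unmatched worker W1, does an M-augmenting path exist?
Yes: W1 → J3

An M-augmenting path alternates non-matching / matching edges, starting and ending at unmatched vertices.
Path: W1 → J3
(J3 is unmatched in M, so the path is augmenting.)
Flipping edges along this path would increase |M| from 1 to 2.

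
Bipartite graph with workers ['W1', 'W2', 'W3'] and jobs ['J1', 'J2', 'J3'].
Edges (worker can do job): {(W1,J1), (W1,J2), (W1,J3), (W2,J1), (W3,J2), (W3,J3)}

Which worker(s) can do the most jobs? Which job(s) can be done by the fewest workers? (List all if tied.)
Most versatile: W1 (3 jobs); Least covered: J1, J2, J3 (2 workers)

Worker degrees (jobs they can do): W1:3, W2:1, W3:2
Job degrees (workers who can do it): J1:2, J2:2, J3:2

Maximum worker degree is 3, achieved by: W1
Minimum job degree is 2, achieved by: J1, J2, J3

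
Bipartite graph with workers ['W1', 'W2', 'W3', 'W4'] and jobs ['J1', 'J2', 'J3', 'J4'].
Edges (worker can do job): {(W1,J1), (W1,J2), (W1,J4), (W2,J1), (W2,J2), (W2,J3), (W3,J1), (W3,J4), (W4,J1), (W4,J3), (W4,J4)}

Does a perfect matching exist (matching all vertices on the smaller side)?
Yes, perfect matching exists (size 4)

Perfect matching: {(W1,J2), (W2,J3), (W3,J1), (W4,J4)}
All 4 vertices on the smaller side are matched.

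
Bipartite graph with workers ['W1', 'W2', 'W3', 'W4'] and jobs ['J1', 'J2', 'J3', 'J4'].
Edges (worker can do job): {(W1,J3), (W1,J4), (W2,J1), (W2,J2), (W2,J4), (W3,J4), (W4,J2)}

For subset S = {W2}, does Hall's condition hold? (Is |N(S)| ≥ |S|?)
Yes: |N(S)| = 3, |S| = 1

Subset S = {W2}
Neighbors N(S) = {J1, J2, J4}

|N(S)| = 3, |S| = 1
Hall's condition: |N(S)| ≥ |S| is satisfied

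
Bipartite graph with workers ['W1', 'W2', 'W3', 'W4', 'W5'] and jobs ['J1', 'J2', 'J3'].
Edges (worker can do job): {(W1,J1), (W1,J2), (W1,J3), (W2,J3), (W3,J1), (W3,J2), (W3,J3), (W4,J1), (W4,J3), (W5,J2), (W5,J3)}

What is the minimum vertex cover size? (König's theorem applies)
Minimum vertex cover size = 3

By König's theorem: in bipartite graphs,
min vertex cover = max matching = 3

Maximum matching has size 3, so minimum vertex cover also has size 3.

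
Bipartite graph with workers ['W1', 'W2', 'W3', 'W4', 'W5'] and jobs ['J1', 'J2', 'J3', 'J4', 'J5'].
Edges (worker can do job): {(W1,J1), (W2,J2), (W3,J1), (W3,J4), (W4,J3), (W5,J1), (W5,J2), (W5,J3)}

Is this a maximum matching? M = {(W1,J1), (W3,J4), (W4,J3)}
No, size 3 is not maximum

Proposed matching has size 3.
Maximum matching size for this graph: 4.

This is NOT maximum - can be improved to size 4.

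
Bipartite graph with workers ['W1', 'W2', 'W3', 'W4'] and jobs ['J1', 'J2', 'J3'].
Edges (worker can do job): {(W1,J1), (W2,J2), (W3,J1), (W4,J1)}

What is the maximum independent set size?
Maximum independent set = 5

By König's theorem:
- Min vertex cover = Max matching = 2
- Max independent set = Total vertices - Min vertex cover
- Max independent set = 7 - 2 = 5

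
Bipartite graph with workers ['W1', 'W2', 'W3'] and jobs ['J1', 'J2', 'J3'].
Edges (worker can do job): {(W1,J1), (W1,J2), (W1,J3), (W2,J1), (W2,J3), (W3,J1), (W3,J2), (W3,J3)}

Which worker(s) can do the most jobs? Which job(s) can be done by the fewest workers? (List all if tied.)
Most versatile: W1, W3 (3 jobs); Least covered: J2 (2 workers)

Worker degrees (jobs they can do): W1:3, W2:2, W3:3
Job degrees (workers who can do it): J1:3, J2:2, J3:3

Maximum worker degree is 3, achieved by: W1, W3
Minimum job degree is 2, achieved by: J2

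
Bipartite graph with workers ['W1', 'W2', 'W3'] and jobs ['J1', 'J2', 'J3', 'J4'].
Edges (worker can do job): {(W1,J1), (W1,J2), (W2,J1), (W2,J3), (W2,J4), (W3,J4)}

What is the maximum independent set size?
Maximum independent set = 4

By König's theorem:
- Min vertex cover = Max matching = 3
- Max independent set = Total vertices - Min vertex cover
- Max independent set = 7 - 3 = 4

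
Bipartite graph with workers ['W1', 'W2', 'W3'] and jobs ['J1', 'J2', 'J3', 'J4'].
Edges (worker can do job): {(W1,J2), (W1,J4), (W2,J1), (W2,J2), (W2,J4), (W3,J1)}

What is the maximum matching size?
Maximum matching size = 3

Maximum matching: {(W1,J2), (W2,J4), (W3,J1)}
Size: 3

This assigns 3 workers to 3 distinct jobs.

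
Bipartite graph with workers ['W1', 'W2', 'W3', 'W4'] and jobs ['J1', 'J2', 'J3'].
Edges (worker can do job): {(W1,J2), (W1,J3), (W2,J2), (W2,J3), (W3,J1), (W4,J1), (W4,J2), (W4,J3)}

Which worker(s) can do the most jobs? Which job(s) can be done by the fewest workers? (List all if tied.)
Most versatile: W4 (3 jobs); Least covered: J1 (2 workers)

Worker degrees (jobs they can do): W1:2, W2:2, W3:1, W4:3
Job degrees (workers who can do it): J1:2, J2:3, J3:3

Maximum worker degree is 3, achieved by: W4
Minimum job degree is 2, achieved by: J1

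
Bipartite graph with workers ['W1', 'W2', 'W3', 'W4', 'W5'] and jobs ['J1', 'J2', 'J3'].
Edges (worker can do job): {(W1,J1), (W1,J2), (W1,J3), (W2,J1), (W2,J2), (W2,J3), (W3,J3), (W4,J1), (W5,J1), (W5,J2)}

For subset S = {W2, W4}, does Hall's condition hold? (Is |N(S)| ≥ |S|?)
Yes: |N(S)| = 3, |S| = 2

Subset S = {W2, W4}
Neighbors N(S) = {J1, J2, J3}

|N(S)| = 3, |S| = 2
Hall's condition: |N(S)| ≥ |S| is satisfied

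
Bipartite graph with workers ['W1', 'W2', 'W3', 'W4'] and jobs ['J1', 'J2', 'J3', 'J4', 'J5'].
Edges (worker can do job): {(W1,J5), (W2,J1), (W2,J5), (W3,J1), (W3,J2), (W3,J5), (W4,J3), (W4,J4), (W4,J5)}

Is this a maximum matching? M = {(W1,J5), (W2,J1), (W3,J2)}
No, size 3 is not maximum

Proposed matching has size 3.
Maximum matching size for this graph: 4.

This is NOT maximum - can be improved to size 4.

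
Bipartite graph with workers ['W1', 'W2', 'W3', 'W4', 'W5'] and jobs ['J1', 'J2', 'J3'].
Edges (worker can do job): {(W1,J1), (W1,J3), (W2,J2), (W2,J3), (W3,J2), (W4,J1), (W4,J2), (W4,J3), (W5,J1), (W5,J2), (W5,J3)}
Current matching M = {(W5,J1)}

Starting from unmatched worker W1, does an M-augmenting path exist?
Yes: W1 → J1 → W5 → J2

An M-augmenting path alternates non-matching / matching edges, starting and ending at unmatched vertices.
Path: W1 → J1 → W5 → J2
(J2 is unmatched in M, so the path is augmenting.)
Flipping edges along this path would increase |M| from 1 to 2.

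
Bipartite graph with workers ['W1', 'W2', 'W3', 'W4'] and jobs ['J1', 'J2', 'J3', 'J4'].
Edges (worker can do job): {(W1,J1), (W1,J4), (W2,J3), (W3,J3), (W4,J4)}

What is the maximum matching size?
Maximum matching size = 3

Maximum matching: {(W1,J1), (W3,J3), (W4,J4)}
Size: 3

This assigns 3 workers to 3 distinct jobs.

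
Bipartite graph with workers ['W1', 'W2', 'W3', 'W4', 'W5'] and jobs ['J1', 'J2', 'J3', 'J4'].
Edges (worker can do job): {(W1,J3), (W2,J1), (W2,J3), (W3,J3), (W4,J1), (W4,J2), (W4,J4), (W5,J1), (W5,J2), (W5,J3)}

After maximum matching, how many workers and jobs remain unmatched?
Unmatched: 1 workers, 0 jobs

Maximum matching size: 4
Workers: 5 total, 4 matched, 1 unmatched
Jobs: 4 total, 4 matched, 0 unmatched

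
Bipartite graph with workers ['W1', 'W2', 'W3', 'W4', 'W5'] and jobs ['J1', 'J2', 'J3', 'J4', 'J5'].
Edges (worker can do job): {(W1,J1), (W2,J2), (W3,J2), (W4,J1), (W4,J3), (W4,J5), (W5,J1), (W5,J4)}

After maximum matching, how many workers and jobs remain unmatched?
Unmatched: 1 workers, 1 jobs

Maximum matching size: 4
Workers: 5 total, 4 matched, 1 unmatched
Jobs: 5 total, 4 matched, 1 unmatched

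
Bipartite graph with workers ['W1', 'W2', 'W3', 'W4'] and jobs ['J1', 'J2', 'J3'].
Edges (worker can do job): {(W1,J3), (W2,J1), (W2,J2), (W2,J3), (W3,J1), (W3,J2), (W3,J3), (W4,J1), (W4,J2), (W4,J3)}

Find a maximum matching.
Matching: {(W1,J3), (W3,J2), (W4,J1)}

Maximum matching (size 3):
  W1 → J3
  W3 → J2
  W4 → J1

Each worker is assigned to at most one job, and each job to at most one worker.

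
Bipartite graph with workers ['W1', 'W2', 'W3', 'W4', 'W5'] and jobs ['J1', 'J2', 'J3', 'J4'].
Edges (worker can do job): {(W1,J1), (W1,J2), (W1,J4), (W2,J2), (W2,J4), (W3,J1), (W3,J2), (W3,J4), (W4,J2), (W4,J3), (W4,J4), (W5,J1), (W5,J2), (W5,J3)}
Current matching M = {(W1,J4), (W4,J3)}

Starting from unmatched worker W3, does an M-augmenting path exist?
Yes: W3 → J1

An M-augmenting path alternates non-matching / matching edges, starting and ending at unmatched vertices.
Path: W3 → J1
(J1 is unmatched in M, so the path is augmenting.)
Flipping edges along this path would increase |M| from 2 to 3.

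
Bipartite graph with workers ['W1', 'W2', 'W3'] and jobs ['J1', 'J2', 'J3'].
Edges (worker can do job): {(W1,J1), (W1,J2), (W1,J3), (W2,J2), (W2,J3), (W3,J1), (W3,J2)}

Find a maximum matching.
Matching: {(W1,J1), (W2,J3), (W3,J2)}

Maximum matching (size 3):
  W1 → J1
  W2 → J3
  W3 → J2

Each worker is assigned to at most one job, and each job to at most one worker.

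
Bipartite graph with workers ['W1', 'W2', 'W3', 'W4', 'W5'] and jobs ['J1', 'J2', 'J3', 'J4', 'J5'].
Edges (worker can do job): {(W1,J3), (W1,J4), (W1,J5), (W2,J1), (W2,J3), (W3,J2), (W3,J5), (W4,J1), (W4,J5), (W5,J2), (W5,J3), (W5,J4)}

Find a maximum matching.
Matching: {(W1,J4), (W2,J3), (W3,J5), (W4,J1), (W5,J2)}

Maximum matching (size 5):
  W1 → J4
  W2 → J3
  W3 → J5
  W4 → J1
  W5 → J2

Each worker is assigned to at most one job, and each job to at most one worker.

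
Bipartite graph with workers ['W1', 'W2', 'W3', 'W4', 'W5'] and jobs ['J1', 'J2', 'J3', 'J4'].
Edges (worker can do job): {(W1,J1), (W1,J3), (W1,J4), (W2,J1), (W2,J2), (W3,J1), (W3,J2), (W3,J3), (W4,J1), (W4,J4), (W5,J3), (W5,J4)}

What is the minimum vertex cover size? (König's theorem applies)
Minimum vertex cover size = 4

By König's theorem: in bipartite graphs,
min vertex cover = max matching = 4

Maximum matching has size 4, so minimum vertex cover also has size 4.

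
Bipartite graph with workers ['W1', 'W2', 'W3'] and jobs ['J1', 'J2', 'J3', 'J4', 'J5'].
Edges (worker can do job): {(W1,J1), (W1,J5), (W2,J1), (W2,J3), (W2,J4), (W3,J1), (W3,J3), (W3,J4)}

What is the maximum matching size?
Maximum matching size = 3

Maximum matching: {(W1,J5), (W2,J3), (W3,J1)}
Size: 3

This assigns 3 workers to 3 distinct jobs.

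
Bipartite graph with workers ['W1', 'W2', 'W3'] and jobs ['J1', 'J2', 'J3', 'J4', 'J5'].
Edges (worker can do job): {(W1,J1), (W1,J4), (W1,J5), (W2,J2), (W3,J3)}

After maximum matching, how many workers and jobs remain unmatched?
Unmatched: 0 workers, 2 jobs

Maximum matching size: 3
Workers: 3 total, 3 matched, 0 unmatched
Jobs: 5 total, 3 matched, 2 unmatched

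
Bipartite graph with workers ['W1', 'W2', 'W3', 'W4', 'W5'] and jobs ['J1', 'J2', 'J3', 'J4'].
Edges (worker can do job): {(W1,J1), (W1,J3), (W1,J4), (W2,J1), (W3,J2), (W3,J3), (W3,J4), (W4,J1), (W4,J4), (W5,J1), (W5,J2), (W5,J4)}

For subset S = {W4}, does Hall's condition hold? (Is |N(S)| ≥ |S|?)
Yes: |N(S)| = 2, |S| = 1

Subset S = {W4}
Neighbors N(S) = {J1, J4}

|N(S)| = 2, |S| = 1
Hall's condition: |N(S)| ≥ |S| is satisfied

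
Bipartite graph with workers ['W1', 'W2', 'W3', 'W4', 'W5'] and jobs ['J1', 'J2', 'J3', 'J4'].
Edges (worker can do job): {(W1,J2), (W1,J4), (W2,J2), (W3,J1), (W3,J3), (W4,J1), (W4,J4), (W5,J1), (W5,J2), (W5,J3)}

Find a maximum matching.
Matching: {(W1,J2), (W3,J3), (W4,J4), (W5,J1)}

Maximum matching (size 4):
  W1 → J2
  W3 → J3
  W4 → J4
  W5 → J1

Each worker is assigned to at most one job, and each job to at most one worker.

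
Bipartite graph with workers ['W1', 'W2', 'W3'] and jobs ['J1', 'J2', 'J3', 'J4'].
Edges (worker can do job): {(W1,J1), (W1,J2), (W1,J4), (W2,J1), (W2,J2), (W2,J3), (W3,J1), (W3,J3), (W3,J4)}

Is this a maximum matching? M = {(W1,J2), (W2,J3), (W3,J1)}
Yes, size 3 is maximum

Proposed matching has size 3.
Maximum matching size for this graph: 3.

This is a maximum matching.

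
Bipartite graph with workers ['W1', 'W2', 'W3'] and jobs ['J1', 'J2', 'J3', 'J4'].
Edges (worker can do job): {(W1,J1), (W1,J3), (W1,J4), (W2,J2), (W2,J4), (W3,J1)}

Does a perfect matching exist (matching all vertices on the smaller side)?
Yes, perfect matching exists (size 3)

Perfect matching: {(W1,J4), (W2,J2), (W3,J1)}
All 3 vertices on the smaller side are matched.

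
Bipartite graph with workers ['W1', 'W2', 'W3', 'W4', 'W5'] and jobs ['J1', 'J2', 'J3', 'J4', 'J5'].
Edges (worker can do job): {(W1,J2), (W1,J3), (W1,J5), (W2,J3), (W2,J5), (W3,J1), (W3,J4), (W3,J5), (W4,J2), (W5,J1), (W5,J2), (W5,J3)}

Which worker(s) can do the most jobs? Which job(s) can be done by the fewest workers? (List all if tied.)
Most versatile: W1, W3, W5 (3 jobs); Least covered: J4 (1 workers)

Worker degrees (jobs they can do): W1:3, W2:2, W3:3, W4:1, W5:3
Job degrees (workers who can do it): J1:2, J2:3, J3:3, J4:1, J5:3

Maximum worker degree is 3, achieved by: W1, W3, W5
Minimum job degree is 1, achieved by: J4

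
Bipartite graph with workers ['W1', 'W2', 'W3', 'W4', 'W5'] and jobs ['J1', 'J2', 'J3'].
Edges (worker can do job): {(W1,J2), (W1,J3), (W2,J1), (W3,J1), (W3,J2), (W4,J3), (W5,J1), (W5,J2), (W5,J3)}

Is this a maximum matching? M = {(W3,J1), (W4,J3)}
No, size 2 is not maximum

Proposed matching has size 2.
Maximum matching size for this graph: 3.

This is NOT maximum - can be improved to size 3.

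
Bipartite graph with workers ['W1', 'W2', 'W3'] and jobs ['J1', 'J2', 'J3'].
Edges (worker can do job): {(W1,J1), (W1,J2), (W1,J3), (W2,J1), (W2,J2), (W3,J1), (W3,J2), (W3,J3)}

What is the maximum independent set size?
Maximum independent set = 3

By König's theorem:
- Min vertex cover = Max matching = 3
- Max independent set = Total vertices - Min vertex cover
- Max independent set = 6 - 3 = 3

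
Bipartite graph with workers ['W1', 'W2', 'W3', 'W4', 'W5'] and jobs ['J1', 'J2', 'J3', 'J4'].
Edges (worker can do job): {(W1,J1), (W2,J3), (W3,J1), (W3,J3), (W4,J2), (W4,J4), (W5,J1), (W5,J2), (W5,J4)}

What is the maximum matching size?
Maximum matching size = 4

Maximum matching: {(W2,J3), (W3,J1), (W4,J4), (W5,J2)}
Size: 4

This assigns 4 workers to 4 distinct jobs.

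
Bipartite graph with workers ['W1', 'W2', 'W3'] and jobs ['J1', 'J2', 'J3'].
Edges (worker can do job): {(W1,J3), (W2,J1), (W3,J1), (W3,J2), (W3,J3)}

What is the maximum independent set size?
Maximum independent set = 3

By König's theorem:
- Min vertex cover = Max matching = 3
- Max independent set = Total vertices - Min vertex cover
- Max independent set = 6 - 3 = 3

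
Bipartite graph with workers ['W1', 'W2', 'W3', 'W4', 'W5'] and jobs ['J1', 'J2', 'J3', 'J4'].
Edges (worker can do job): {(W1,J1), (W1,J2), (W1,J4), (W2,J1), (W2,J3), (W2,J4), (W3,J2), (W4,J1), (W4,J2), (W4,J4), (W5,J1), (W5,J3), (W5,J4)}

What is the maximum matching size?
Maximum matching size = 4

Maximum matching: {(W2,J3), (W3,J2), (W4,J4), (W5,J1)}
Size: 4

This assigns 4 workers to 4 distinct jobs.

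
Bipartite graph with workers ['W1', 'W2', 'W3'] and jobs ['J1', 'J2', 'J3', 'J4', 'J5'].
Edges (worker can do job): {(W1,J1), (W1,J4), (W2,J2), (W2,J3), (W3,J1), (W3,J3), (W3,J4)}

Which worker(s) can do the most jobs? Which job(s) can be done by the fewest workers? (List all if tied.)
Most versatile: W3 (3 jobs); Least covered: J5 (0 workers)

Worker degrees (jobs they can do): W1:2, W2:2, W3:3
Job degrees (workers who can do it): J1:2, J2:1, J3:2, J4:2, J5:0

Maximum worker degree is 3, achieved by: W3
Minimum job degree is 0, achieved by: J5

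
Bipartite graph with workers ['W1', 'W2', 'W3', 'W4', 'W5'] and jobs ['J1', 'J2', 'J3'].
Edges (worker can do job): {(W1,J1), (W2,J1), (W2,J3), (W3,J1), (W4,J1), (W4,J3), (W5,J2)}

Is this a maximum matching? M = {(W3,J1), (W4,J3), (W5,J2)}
Yes, size 3 is maximum

Proposed matching has size 3.
Maximum matching size for this graph: 3.

This is a maximum matching.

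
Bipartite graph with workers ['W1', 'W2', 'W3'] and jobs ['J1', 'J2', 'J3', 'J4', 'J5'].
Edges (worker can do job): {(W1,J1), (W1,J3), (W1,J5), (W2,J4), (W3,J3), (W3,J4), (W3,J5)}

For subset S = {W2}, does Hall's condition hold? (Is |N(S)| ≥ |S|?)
Yes: |N(S)| = 1, |S| = 1

Subset S = {W2}
Neighbors N(S) = {J4}

|N(S)| = 1, |S| = 1
Hall's condition: |N(S)| ≥ |S| is satisfied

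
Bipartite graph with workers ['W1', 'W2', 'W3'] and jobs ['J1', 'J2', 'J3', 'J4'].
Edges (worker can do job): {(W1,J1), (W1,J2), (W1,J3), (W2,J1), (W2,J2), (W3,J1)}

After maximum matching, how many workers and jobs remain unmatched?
Unmatched: 0 workers, 1 jobs

Maximum matching size: 3
Workers: 3 total, 3 matched, 0 unmatched
Jobs: 4 total, 3 matched, 1 unmatched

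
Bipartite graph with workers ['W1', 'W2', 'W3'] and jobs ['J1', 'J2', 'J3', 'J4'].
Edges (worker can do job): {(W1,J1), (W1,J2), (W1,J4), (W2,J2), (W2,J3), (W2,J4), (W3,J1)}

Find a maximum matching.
Matching: {(W1,J4), (W2,J3), (W3,J1)}

Maximum matching (size 3):
  W1 → J4
  W2 → J3
  W3 → J1

Each worker is assigned to at most one job, and each job to at most one worker.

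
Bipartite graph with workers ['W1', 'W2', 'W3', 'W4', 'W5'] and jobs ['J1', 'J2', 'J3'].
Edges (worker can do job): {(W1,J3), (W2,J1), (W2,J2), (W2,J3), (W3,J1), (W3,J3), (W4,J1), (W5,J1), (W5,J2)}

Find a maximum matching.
Matching: {(W3,J3), (W4,J1), (W5,J2)}

Maximum matching (size 3):
  W3 → J3
  W4 → J1
  W5 → J2

Each worker is assigned to at most one job, and each job to at most one worker.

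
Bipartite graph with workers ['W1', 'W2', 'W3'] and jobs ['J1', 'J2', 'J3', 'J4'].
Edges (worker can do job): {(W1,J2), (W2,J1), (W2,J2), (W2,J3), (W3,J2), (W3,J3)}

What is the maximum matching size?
Maximum matching size = 3

Maximum matching: {(W1,J2), (W2,J1), (W3,J3)}
Size: 3

This assigns 3 workers to 3 distinct jobs.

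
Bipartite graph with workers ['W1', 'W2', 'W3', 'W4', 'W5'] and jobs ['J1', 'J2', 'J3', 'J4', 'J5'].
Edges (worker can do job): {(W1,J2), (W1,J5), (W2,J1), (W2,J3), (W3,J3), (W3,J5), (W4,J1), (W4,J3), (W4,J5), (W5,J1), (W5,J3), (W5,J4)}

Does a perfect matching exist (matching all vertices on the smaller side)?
Yes, perfect matching exists (size 5)

Perfect matching: {(W1,J2), (W2,J3), (W3,J5), (W4,J1), (W5,J4)}
All 5 vertices on the smaller side are matched.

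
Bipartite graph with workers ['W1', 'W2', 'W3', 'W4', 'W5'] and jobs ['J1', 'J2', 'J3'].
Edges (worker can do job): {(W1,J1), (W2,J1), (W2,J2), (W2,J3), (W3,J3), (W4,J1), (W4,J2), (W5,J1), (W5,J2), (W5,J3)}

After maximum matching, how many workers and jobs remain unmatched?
Unmatched: 2 workers, 0 jobs

Maximum matching size: 3
Workers: 5 total, 3 matched, 2 unmatched
Jobs: 3 total, 3 matched, 0 unmatched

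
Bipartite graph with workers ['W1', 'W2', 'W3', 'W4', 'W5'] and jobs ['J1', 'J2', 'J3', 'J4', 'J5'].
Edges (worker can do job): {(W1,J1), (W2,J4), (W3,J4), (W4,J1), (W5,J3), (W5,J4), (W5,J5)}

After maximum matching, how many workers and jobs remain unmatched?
Unmatched: 2 workers, 2 jobs

Maximum matching size: 3
Workers: 5 total, 3 matched, 2 unmatched
Jobs: 5 total, 3 matched, 2 unmatched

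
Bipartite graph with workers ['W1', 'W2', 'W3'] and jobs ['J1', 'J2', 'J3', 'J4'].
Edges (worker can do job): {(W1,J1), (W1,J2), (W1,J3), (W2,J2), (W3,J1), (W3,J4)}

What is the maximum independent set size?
Maximum independent set = 4

By König's theorem:
- Min vertex cover = Max matching = 3
- Max independent set = Total vertices - Min vertex cover
- Max independent set = 7 - 3 = 4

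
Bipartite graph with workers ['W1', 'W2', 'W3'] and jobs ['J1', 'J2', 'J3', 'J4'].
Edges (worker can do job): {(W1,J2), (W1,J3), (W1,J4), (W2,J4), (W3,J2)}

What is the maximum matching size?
Maximum matching size = 3

Maximum matching: {(W1,J3), (W2,J4), (W3,J2)}
Size: 3

This assigns 3 workers to 3 distinct jobs.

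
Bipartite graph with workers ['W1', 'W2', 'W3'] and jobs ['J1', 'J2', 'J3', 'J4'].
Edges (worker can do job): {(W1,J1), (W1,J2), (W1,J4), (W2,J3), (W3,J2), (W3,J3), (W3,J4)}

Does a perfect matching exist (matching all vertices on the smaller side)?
Yes, perfect matching exists (size 3)

Perfect matching: {(W1,J1), (W2,J3), (W3,J4)}
All 3 vertices on the smaller side are matched.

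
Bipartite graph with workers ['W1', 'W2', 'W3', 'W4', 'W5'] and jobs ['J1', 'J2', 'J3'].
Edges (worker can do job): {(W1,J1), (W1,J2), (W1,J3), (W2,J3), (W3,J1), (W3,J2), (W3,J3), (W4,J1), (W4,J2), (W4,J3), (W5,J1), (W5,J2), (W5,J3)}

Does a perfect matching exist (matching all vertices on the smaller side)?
Yes, perfect matching exists (size 3)

Perfect matching: {(W3,J1), (W4,J3), (W5,J2)}
All 3 vertices on the smaller side are matched.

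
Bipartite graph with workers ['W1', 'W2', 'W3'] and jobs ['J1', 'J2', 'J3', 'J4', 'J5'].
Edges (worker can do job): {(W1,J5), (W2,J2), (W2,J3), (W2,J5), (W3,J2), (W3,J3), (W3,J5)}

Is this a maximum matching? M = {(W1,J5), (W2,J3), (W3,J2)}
Yes, size 3 is maximum

Proposed matching has size 3.
Maximum matching size for this graph: 3.

This is a maximum matching.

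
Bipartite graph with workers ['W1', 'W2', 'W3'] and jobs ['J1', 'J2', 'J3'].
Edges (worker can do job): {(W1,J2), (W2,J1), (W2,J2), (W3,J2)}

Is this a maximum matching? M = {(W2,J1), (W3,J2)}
Yes, size 2 is maximum

Proposed matching has size 2.
Maximum matching size for this graph: 2.

This is a maximum matching.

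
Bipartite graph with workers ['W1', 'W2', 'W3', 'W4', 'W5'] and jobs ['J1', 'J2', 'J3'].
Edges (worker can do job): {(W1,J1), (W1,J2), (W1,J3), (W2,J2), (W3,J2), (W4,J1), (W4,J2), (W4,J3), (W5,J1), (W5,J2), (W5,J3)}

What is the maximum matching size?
Maximum matching size = 3

Maximum matching: {(W3,J2), (W4,J1), (W5,J3)}
Size: 3

This assigns 3 workers to 3 distinct jobs.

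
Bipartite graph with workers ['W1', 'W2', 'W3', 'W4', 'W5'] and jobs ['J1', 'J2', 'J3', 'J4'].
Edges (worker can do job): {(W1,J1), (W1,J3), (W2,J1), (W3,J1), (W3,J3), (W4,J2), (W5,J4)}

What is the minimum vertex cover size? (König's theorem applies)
Minimum vertex cover size = 4

By König's theorem: in bipartite graphs,
min vertex cover = max matching = 4

Maximum matching has size 4, so minimum vertex cover also has size 4.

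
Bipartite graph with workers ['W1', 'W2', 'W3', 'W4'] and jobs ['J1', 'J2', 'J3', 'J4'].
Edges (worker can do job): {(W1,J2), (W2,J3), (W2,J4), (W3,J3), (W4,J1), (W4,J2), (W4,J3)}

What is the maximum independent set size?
Maximum independent set = 4

By König's theorem:
- Min vertex cover = Max matching = 4
- Max independent set = Total vertices - Min vertex cover
- Max independent set = 8 - 4 = 4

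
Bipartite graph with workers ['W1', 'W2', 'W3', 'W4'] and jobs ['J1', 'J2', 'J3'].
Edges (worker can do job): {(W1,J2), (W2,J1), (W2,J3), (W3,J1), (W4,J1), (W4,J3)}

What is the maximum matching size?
Maximum matching size = 3

Maximum matching: {(W1,J2), (W2,J3), (W4,J1)}
Size: 3

This assigns 3 workers to 3 distinct jobs.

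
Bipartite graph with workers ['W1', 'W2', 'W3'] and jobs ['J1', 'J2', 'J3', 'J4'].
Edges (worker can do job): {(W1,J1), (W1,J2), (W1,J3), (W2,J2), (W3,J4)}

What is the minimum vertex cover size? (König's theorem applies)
Minimum vertex cover size = 3

By König's theorem: in bipartite graphs,
min vertex cover = max matching = 3

Maximum matching has size 3, so minimum vertex cover also has size 3.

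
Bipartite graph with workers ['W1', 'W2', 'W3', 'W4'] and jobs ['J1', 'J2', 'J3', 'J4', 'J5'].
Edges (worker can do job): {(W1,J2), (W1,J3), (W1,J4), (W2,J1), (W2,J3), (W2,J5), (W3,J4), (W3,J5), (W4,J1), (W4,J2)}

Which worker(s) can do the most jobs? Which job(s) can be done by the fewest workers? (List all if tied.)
Most versatile: W1, W2 (3 jobs); Least covered: J1, J2, J3, J4, J5 (2 workers)

Worker degrees (jobs they can do): W1:3, W2:3, W3:2, W4:2
Job degrees (workers who can do it): J1:2, J2:2, J3:2, J4:2, J5:2

Maximum worker degree is 3, achieved by: W1, W2
Minimum job degree is 2, achieved by: J1, J2, J3, J4, J5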